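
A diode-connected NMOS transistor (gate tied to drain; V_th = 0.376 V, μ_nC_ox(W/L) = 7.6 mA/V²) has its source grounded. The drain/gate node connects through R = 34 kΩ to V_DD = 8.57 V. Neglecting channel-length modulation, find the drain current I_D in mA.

I_D = 0.234 mA

With gate tied to drain, V_GS = V_DS ≥ V_GS − V_th, so the device is in saturation.
KCL at the drain: ½ k_n (V_GS − V_th)² = (V_DD − V_GS)/R.
Let x = V_GS − 0.376. Then 129 x² + x − 8.194 = 0, giving x = 0.248 V (positive root), so V_GS = 0.624 V.
I_D = (V_DD − V_GS)/R = (8.57 − 0.624) / 34 = 0.234 mA.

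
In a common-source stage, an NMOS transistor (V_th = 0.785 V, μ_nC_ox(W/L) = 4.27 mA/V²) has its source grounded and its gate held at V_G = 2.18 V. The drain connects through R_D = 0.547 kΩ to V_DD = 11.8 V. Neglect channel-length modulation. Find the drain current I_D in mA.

I_D = 4.15 mA

V_GS = V_G = 2.18 V, so V_ov = 2.18 − 0.785 = 1.4 V.
Assume saturation: I_D = ½ k_n V_ov² = 0.5 × 4.27 × 1.4² = 4.15 mA, giving V_DS = V_DD − I_D R_D = 11.8 − 4.15 × 0.547 = 9.53 V.
V_DS = 9.53 V ≥ V_ov = 1.4 V, confirming saturation.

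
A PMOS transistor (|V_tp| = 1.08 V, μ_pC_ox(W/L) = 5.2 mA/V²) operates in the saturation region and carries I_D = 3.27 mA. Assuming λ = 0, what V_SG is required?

V_SG = 2.20 V

In saturation I_D = ½ k_p (V_SG − |V_tp|)², so V_SG − |V_tp| = √(2 I_D / k_p) = √(2 × 3.27 / 5.2) = 1.12 V.
V_SG = 1.08 + 1.12 = 2.2 V.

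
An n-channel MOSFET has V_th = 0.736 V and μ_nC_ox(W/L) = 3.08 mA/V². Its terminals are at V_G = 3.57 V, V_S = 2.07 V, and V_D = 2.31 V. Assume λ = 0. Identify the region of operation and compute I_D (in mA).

V_GS = V_G − V_S = 3.57 − 2.07 = 1.5 V; V_DS = V_D − V_S = 2.31 − 2.07 = 0.24 V.
V_ov = V_GS − V_th = 1.5 − 0.736 = 0.764 V.
Since V_DS = 0.24 V < V_ov = 0.764 V, the device is in the triode region.
I_D = k_n [V_ov · V_DS − ½ V_DS²] = 3.08 × [0.764 × 0.24 − 0.5 × 0.24²] = 0.476 mA.

Triode; I_D = 0.476 mA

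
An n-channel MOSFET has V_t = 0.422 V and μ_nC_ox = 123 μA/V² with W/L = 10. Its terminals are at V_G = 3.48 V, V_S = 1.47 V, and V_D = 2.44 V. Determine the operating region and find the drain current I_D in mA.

Triode; I_D = 1.32 mA

V_GS = V_G − V_S = 3.48 − 1.47 = 2.01 V; V_DS = V_D − V_S = 2.44 − 1.47 = 0.97 V.
k_n = μ_nC_ox · (W/L) = 1.23 mA/V².
V_ov = V_GS − V_t = 2.01 − 0.422 = 1.59 V.
Since V_DS = 0.97 V < V_ov = 1.59 V, the device is in the triode region.
I_D = k_n [V_ov · V_DS − ½ V_DS²] = 1.23 × [1.59 × 0.97 − 0.5 × 0.97²] = 1.32 mA.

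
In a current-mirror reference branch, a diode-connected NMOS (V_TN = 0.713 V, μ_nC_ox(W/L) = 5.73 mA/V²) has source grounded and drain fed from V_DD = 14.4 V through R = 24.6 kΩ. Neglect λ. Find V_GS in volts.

With gate tied to drain, V_GS = V_DS ≥ V_GS − V_TN, so the device is in saturation.
KCL at the drain: ½ k_n (V_GS − V_TN)² = (V_DD − V_GS)/R.
Let x = V_GS − 0.713. Then 70.5 x² + x − 13.69 = 0, giving x = 0.434 V (positive root), so V_GS = 1.15 V.
I_D = (V_DD − V_GS)/R = (14.4 − 1.15) / 24.6 = 0.539 mA.

V_GS = 1.15 V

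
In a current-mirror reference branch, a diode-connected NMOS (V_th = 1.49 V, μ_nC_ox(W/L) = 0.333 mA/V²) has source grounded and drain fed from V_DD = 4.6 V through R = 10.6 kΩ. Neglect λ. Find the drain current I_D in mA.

I_D = 0.192 mA

With gate tied to drain, V_GS = V_DS ≥ V_GS − V_th, so the device is in saturation.
KCL at the drain: ½ k_n (V_GS − V_th)² = (V_DD − V_GS)/R.
Let x = V_GS − 1.49. Then 1.76 x² + x − 3.11 = 0, giving x = 1.07 V (positive root), so V_GS = 2.56 V.
I_D = (V_DD − V_GS)/R = (4.6 − 2.56) / 10.6 = 0.192 mA.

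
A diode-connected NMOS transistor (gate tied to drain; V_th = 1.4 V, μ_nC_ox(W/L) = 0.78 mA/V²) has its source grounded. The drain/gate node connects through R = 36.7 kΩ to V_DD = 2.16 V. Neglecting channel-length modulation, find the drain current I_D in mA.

With gate tied to drain, V_GS = V_DS ≥ V_GS − V_th, so the device is in saturation.
KCL at the drain: ½ k_n (V_GS − V_th)² = (V_DD − V_GS)/R.
Let x = V_GS − 1.4. Then 14.3 x² + x − 0.76 = 0, giving x = 0.198 V (positive root), so V_GS = 1.6 V.
I_D = (V_DD − V_GS)/R = (2.16 − 1.6) / 36.7 = 0.0153 mA.

I_D = 0.0153 mA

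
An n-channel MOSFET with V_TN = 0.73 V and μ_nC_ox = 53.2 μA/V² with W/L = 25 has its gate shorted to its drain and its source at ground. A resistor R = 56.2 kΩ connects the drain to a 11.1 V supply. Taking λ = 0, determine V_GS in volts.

With gate tied to drain, V_GS = V_DS ≥ V_GS − V_TN, so the device is in saturation.
k_n = μ_nC_ox · (W/L) = 1.33 mA/V².
KCL at the drain: ½ k_n (V_GS − V_TN)² = (V_DD − V_GS)/R.
Let x = V_GS − 0.73. Then 37.4 x² + x − 10.37 = 0, giving x = 0.514 V (positive root), so V_GS = 1.24 V.
I_D = (V_DD − V_GS)/R = (11.1 − 1.24) / 56.2 = 0.175 mA.

V_GS = 1.24 V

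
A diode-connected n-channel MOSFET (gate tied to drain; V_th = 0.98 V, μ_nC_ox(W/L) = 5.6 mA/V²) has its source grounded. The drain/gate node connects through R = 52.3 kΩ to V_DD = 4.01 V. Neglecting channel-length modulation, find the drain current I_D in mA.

With gate tied to drain, V_GS = V_DS ≥ V_GS − V_th, so the device is in saturation.
KCL at the drain: ½ k_n (V_GS − V_th)² = (V_DD − V_GS)/R.
Let x = V_GS − 0.98. Then 146 x² + x − 3.03 = 0, giving x = 0.14 V (positive root), so V_GS = 1.12 V.
I_D = (V_DD − V_GS)/R = (4.01 − 1.12) / 52.3 = 0.0552 mA.

I_D = 0.0552 mA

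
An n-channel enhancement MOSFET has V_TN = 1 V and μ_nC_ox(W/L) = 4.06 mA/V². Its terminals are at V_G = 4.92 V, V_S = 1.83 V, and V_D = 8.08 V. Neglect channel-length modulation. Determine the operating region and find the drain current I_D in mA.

Saturation; I_D = 8.87 mA

V_GS = V_G − V_S = 4.92 − 1.83 = 3.09 V; V_DS = V_D − V_S = 8.08 − 1.83 = 6.25 V.
V_ov = V_GS − V_TN = 3.09 − 1 = 2.09 V.
Since V_DS = 6.25 V ≥ V_ov = 2.09 V, the device is in saturation.
I_D = ½ k_n V_ov² = 0.5 × 4.06 × 2.09² = 8.87 mA.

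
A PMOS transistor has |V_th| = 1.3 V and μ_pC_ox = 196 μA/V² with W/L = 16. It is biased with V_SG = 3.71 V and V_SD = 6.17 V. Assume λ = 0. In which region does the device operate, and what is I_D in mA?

Saturation; I_D = 9.11 mA

k_p = μ_pC_ox · (W/L) = 3.136 mA/V².
V_ov = V_SG − |V_th| = 3.71 − 1.3 = 2.41 V.
Since V_SD = 6.17 V ≥ V_ov = 2.41 V, the device is in saturation.
I_D = ½ k_p V_ov² = 0.5 × 3.136 × 2.41² = 9.11 mA.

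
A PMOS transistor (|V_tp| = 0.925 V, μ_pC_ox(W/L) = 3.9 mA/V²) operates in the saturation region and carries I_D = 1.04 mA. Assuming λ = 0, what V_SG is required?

V_SG = 1.66 V

In saturation I_D = ½ k_p (V_SG − |V_tp|)², so V_SG − |V_tp| = √(2 I_D / k_p) = √(2 × 1.04 / 3.9) = 0.73 V.
V_SG = 0.925 + 0.73 = 1.66 V.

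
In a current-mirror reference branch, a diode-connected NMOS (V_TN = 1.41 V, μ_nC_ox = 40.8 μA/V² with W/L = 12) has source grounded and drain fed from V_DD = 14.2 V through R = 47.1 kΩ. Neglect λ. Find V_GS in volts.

With gate tied to drain, V_GS = V_DS ≥ V_GS − V_TN, so the device is in saturation.
k_n = μ_nC_ox · (W/L) = 0.4896 mA/V².
KCL at the drain: ½ k_n (V_GS − V_TN)² = (V_DD − V_GS)/R.
Let x = V_GS − 1.41. Then 11.5 x² + x − 12.79 = 0, giving x = 1.01 V (positive root), so V_GS = 2.42 V.
I_D = (V_DD − V_GS)/R = (14.2 − 2.42) / 47.1 = 0.25 mA.

V_GS = 2.42 V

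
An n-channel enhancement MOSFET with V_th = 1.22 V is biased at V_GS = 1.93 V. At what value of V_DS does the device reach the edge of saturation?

The boundary between triode and saturation is V_DS = V_GS − V_th = V_ov.
V_ov = 1.93 − 1.22 = 0.71 V.

V_DS,sat = 0.710 V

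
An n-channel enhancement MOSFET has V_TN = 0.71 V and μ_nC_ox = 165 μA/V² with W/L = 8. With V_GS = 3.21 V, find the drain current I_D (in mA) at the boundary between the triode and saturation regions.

I_D = 4.12 mA

At the boundary V_DS = V_ov = V_GS − V_TN = 3.21 − 0.71 = 2.5 V.
k_n = μ_nC_ox · (W/L) = 1.32 mA/V².
I_D = ½ k_n V_ov² = 0.5 × 1.32 × 2.5² = 4.12 mA.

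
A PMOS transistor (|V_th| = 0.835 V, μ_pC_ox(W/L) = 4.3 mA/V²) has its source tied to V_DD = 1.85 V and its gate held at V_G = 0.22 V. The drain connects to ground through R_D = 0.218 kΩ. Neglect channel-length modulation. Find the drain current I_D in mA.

I_D = 1.36 mA

V_SG = V_DD − V_G = 1.85 − 0.22 = 1.63 V, so V_ov = 1.63 − 0.835 = 0.795 V.
Assume saturation: I_D = ½ k_p V_ov² = 0.5 × 4.3 × 0.795² = 1.36 mA, giving V_SD = V_DD − I_D R_D = 1.85 − 1.36 × 0.218 = 1.55 V.
V_SD = 1.55 V ≥ V_ov = 0.795 V, confirming saturation.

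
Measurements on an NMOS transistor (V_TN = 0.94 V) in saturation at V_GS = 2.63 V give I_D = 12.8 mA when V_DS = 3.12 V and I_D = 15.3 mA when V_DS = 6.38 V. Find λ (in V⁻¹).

λ = 0.0737 V⁻¹

With V_GS fixed, I_D ∝ (1 + λ V_DS) in saturation, so I_D2/I_D1 = (1 + λ V_DS2)/(1 + λ V_DS1).
15.3/12.8 = 1.195 = (1 + 6.38 λ)/(1 + 3.12 λ).
Solving: λ (I_D1 V_DS2 − I_D2 V_DS1) = I_D2 − I_D1, so λ = (15.3 − 12.8) / (12.8 × 6.38 − 15.3 × 3.12) = 2.5 / 33.9 = 0.0737 V⁻¹.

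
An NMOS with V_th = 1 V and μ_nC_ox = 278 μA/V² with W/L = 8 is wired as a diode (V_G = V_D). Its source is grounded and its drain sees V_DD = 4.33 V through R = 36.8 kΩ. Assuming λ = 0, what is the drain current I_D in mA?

I_D = 0.0831 mA

With gate tied to drain, V_GS = V_DS ≥ V_GS − V_th, so the device is in saturation.
k_n = μ_nC_ox · (W/L) = 2.224 mA/V².
KCL at the drain: ½ k_n (V_GS − V_th)² = (V_DD − V_GS)/R.
Let x = V_GS − 1. Then 40.9 x² + x − 3.33 = 0, giving x = 0.273 V (positive root), so V_GS = 1.27 V.
I_D = (V_DD − V_GS)/R = (4.33 − 1.27) / 36.8 = 0.0831 mA.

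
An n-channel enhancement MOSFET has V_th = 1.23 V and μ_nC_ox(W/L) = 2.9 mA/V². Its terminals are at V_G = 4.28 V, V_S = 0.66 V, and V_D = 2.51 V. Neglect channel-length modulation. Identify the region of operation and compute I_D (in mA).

Triode; I_D = 7.86 mA

V_GS = V_G − V_S = 4.28 − 0.66 = 3.62 V; V_DS = V_D − V_S = 2.51 − 0.66 = 1.85 V.
V_ov = V_GS − V_th = 3.62 − 1.23 = 2.39 V.
Since V_DS = 1.85 V < V_ov = 2.39 V, the device is in the triode region.
I_D = k_n [V_ov · V_DS − ½ V_DS²] = 2.9 × [2.39 × 1.85 − 0.5 × 1.85²] = 7.86 mA.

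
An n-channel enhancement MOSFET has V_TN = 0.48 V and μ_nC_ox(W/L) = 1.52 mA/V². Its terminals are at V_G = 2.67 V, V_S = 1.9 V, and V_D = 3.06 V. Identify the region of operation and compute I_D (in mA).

Saturation; I_D = 0.0639 mA

V_GS = V_G − V_S = 2.67 − 1.9 = 0.77 V; V_DS = V_D − V_S = 3.06 − 1.9 = 1.16 V.
V_ov = V_GS − V_TN = 0.77 − 0.48 = 0.29 V.
Since V_DS = 1.16 V ≥ V_ov = 0.29 V, the device is in saturation.
I_D = ½ k_n V_ov² = 0.5 × 1.52 × 0.29² = 0.0639 mA.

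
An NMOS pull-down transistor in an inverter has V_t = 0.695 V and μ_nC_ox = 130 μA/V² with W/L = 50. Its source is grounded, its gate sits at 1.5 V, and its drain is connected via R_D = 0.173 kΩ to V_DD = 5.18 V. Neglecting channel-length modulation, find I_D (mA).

V_GS = V_G = 1.5 V, so V_ov = 1.5 − 0.695 = 0.805 V.
k_n = μ_nC_ox · (W/L) = 6.5 mA/V².
Assume saturation: I_D = ½ k_n V_ov² = 0.5 × 6.5 × 0.805² = 2.11 mA, giving V_DS = V_DD − I_D R_D = 5.18 − 2.11 × 0.173 = 4.82 V.
V_DS = 4.82 V ≥ V_ov = 0.805 V, confirming saturation.

I_D = 2.11 mA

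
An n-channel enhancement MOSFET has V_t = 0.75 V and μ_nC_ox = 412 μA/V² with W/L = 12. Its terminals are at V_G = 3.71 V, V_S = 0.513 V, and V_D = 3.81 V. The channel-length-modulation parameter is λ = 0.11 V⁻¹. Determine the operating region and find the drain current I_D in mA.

Saturation; I_D = 20.2 mA

V_GS = V_G − V_S = 3.71 − 0.513 = 3.2 V; V_DS = V_D − V_S = 3.81 − 0.513 = 3.3 V.
k_n = μ_nC_ox · (W/L) = 4.944 mA/V².
V_ov = V_GS − V_t = 3.2 − 0.75 = 2.45 V.
Since V_DS = 3.3 V ≥ V_ov = 2.45 V, the device is in saturation.
I_D = ½ k_n V_ov² (1 + λ V_DS) = 0.5 × 4.944 × 2.45² × (1 + 0.11 × 3.3) = 20.2 mA.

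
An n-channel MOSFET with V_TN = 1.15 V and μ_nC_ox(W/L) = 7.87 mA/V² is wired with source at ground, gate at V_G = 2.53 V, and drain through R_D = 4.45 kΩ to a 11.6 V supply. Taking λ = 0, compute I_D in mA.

V_GS = V_G = 2.53 V, so V_ov = 2.53 − 1.15 = 1.38 V.
Assume saturation: I_D = ½ k_n V_ov² = 0.5 × 7.87 × 1.38² = 7.49 mA, giving V_DS = V_DD − I_D R_D = 11.6 − 7.49 × 4.45 = -21.7 V.
But -21.7 V < V_ov = 1.38 V, so the device is actually in triode.
In triode I_D = k_n[V_ov V_DS − ½ V_DS²] and I_D = (V_DD − V_DS)/R_D. Equating: 17.5 V_DS² − 49.33 V_DS + 11.6 = 0, giving V_DS = 0.259 V (the root below V_ov).
I_D = (11.6 − 0.259) / 4.45 = 2.55 mA.

I_D = 2.55 mA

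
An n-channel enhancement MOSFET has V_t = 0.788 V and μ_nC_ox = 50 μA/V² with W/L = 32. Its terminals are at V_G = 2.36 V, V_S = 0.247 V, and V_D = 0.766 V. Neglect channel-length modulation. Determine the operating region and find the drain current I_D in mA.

V_GS = V_G − V_S = 2.36 − 0.247 = 2.11 V; V_DS = V_D − V_S = 0.766 − 0.247 = 0.519 V.
k_n = μ_nC_ox · (W/L) = 1.6 mA/V².
V_ov = V_GS − V_t = 2.11 − 0.788 = 1.32 V.
Since V_DS = 0.519 V < V_ov = 1.32 V, the device is in the triode region.
I_D = k_n [V_ov · V_DS − ½ V_DS²] = 1.6 × [1.32 × 0.519 − 0.5 × 0.519²] = 0.885 mA.

Triode; I_D = 0.885 mA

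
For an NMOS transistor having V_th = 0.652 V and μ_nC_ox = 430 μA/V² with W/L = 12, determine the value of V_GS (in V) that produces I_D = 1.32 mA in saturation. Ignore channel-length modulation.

k_n = μ_nC_ox · (W/L) = 5.16 mA/V².
In saturation I_D = ½ k_n (V_GS − V_th)², so V_GS − V_th = √(2 I_D / k_n) = √(2 × 1.32 / 5.16) = 0.715 V.
V_GS = 0.652 + 0.715 = 1.37 V.

V_GS = 1.37 V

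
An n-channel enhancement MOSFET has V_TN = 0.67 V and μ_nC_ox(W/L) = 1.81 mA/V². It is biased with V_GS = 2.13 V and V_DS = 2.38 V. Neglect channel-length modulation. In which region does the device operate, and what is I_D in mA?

V_ov = V_GS − V_TN = 2.13 − 0.67 = 1.46 V.
Since V_DS = 2.38 V ≥ V_ov = 1.46 V, the device is in saturation.
I_D = ½ k_n V_ov² = 0.5 × 1.81 × 1.46² = 1.93 mA.

Saturation; I_D = 1.93 mA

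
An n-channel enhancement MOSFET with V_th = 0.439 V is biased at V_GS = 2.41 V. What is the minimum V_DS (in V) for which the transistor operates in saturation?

The boundary between triode and saturation is V_DS = V_GS − V_th = V_ov.
V_ov = 2.41 − 0.439 = 1.97 V.

V_DS,sat = 1.97 V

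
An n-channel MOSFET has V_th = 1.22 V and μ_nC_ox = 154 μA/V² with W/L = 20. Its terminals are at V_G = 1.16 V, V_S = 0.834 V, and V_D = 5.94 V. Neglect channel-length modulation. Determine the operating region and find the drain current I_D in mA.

V_GS = V_G − V_S = 1.16 − 0.834 = 0.326 V; V_DS = V_D − V_S = 5.94 − 0.834 = 5.11 V.
V_GS = 0.326 V < V_th = 1.22 V, so the transistor is in cutoff.

Cutoff; I_D = 0 mA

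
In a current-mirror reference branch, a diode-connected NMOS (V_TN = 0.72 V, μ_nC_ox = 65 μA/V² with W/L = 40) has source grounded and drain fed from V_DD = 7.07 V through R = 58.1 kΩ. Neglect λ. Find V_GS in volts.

V_GS = 1.00 V

With gate tied to drain, V_GS = V_DS ≥ V_GS − V_TN, so the device is in saturation.
k_n = μ_nC_ox · (W/L) = 2.6 mA/V².
KCL at the drain: ½ k_n (V_GS − V_TN)² = (V_DD − V_GS)/R.
Let x = V_GS − 0.72. Then 75.5 x² + x − 6.35 = 0, giving x = 0.283 V (positive root), so V_GS = 1 V.
I_D = (V_DD − V_GS)/R = (7.07 − 1) / 58.1 = 0.104 mA.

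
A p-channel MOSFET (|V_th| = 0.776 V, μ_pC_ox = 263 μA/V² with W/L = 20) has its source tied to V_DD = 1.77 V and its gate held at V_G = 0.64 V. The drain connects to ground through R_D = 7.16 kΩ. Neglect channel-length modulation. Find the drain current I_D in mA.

V_SG = V_DD − V_G = 1.77 − 0.64 = 1.13 V, so V_ov = 1.13 − 0.776 = 0.354 V.
k_p = μ_pC_ox · (W/L) = 5.26 mA/V².
Assume saturation: I_D = ½ k_p V_ov² = 0.5 × 5.26 × 0.354² = 0.33 mA, giving V_SD = V_DD − I_D R_D = 1.77 − 0.33 × 7.16 = -0.59 V.
But -0.59 V < V_ov = 0.354 V, so the device is actually in triode.
In triode I_D = k_p[V_ov V_SD − ½ V_SD²] and I_D = (V_DD − V_SD)/R_D. Equating: 18.8 V_SD² − 14.33 V_SD + 1.77 = 0, giving V_SD = 0.155 V (the root below V_ov).
I_D = (1.77 − 0.155) / 7.16 = 0.226 mA.

I_D = 0.226 mA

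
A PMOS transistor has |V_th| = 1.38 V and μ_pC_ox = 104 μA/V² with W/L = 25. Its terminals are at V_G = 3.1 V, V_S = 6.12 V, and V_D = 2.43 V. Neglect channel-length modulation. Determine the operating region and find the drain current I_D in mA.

V_SG = V_S − V_G = 6.12 − 3.1 = 3.02 V; V_SD = V_S − V_D = 6.12 − 2.43 = 3.69 V.
k_p = μ_pC_ox · (W/L) = 2.6 mA/V².
V_ov = V_SG − |V_th| = 3.02 − 1.38 = 1.64 V.
Since V_SD = 3.69 V ≥ V_ov = 1.64 V, the device is in saturation.
I_D = ½ k_p V_ov² = 0.5 × 2.6 × 1.64² = 3.5 mA.

Saturation; I_D = 3.50 mA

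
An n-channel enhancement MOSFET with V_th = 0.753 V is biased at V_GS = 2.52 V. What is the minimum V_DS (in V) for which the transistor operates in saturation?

V_DS,sat = 1.77 V

The boundary between triode and saturation is V_DS = V_GS − V_th = V_ov.
V_ov = 2.52 − 0.753 = 1.77 V.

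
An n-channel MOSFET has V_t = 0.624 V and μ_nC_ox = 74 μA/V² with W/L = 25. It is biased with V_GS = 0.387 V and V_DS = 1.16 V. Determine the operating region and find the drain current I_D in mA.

V_GS = 0.387 V < V_t = 0.624 V, so the transistor is in cutoff.

Cutoff; I_D = 0 mA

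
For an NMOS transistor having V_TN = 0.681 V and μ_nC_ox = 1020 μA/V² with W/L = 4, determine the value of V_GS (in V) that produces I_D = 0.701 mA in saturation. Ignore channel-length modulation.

k_n = μ_nC_ox · (W/L) = 4.08 mA/V².
In saturation I_D = ½ k_n (V_GS − V_TN)², so V_GS − V_TN = √(2 I_D / k_n) = √(2 × 0.701 / 4.08) = 0.586 V.
V_GS = 0.681 + 0.586 = 1.27 V.

V_GS = 1.27 V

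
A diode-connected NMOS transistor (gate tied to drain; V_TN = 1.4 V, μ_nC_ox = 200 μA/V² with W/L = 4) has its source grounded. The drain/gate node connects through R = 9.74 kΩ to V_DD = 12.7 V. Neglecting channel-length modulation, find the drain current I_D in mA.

I_D = 0.998 mA

With gate tied to drain, V_GS = V_DS ≥ V_GS − V_TN, so the device is in saturation.
k_n = μ_nC_ox · (W/L) = 0.8 mA/V².
KCL at the drain: ½ k_n (V_GS − V_TN)² = (V_DD − V_GS)/R.
Let x = V_GS − 1.4. Then 3.9 x² + x − 11.3 = 0, giving x = 1.58 V (positive root), so V_GS = 2.98 V.
I_D = (V_DD − V_GS)/R = (12.7 − 2.98) / 9.74 = 0.998 mA.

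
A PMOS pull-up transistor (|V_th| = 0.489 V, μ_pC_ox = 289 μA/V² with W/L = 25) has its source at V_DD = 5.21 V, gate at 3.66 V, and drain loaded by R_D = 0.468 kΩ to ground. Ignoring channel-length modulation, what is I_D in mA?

V_SG = V_DD − V_G = 5.21 − 3.66 = 1.55 V, so V_ov = 1.55 − 0.489 = 1.06 V.
k_p = μ_pC_ox · (W/L) = 7.225 mA/V².
Assume saturation: I_D = ½ k_p V_ov² = 0.5 × 7.225 × 1.06² = 4.07 mA, giving V_SD = V_DD − I_D R_D = 5.21 − 4.07 × 0.468 = 3.31 V.
V_SD = 3.31 V ≥ V_ov = 1.06 V, confirming saturation.

I_D = 4.07 mA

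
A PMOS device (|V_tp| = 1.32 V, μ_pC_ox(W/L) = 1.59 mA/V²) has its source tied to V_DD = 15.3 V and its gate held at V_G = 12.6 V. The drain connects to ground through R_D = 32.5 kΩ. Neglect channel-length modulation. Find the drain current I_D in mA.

V_SG = V_DD − V_G = 15.3 − 12.6 = 2.7 V, so V_ov = 2.7 − 1.32 = 1.38 V.
Assume saturation: I_D = ½ k_p V_ov² = 0.5 × 1.59 × 1.38² = 1.51 mA, giving V_SD = V_DD − I_D R_D = 15.3 − 1.51 × 32.5 = -33.9 V.
But -33.9 V < V_ov = 1.38 V, so the device is actually in triode.
In triode I_D = k_p[V_ov V_SD − ½ V_SD²] and I_D = (V_DD − V_SD)/R_D. Equating: 25.8 V_SD² − 72.31 V_SD + 15.3 = 0, giving V_SD = 0.231 V (the root below V_ov).
I_D = (15.3 − 0.231) / 32.5 = 0.464 mA.

I_D = 0.464 mA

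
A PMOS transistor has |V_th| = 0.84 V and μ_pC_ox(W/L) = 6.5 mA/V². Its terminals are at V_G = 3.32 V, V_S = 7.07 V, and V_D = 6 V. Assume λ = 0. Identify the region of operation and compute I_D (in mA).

Triode; I_D = 16.5 mA

V_SG = V_S − V_G = 7.07 − 3.32 = 3.75 V; V_SD = V_S − V_D = 7.07 − 6 = 1.07 V.
V_ov = V_SG − |V_th| = 3.75 − 0.84 = 2.91 V.
Since V_SD = 1.07 V < V_ov = 2.91 V, the device is in the triode region.
I_D = k_p [V_ov · V_SD − ½ V_SD²] = 6.5 × [2.91 × 1.07 − 0.5 × 1.07²] = 16.5 mA.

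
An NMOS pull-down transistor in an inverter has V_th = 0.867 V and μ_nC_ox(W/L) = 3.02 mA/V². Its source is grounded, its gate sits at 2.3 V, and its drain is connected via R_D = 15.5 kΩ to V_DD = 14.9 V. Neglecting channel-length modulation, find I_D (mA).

I_D = 0.946 mA

V_GS = V_G = 2.3 V, so V_ov = 2.3 − 0.867 = 1.43 V.
Assume saturation: I_D = ½ k_n V_ov² = 0.5 × 3.02 × 1.43² = 3.1 mA, giving V_DS = V_DD − I_D R_D = 14.9 − 3.1 × 15.5 = -33.2 V.
But -33.2 V < V_ov = 1.43 V, so the device is actually in triode.
In triode I_D = k_n[V_ov V_DS − ½ V_DS²] and I_D = (V_DD − V_DS)/R_D. Equating: 23.4 V_DS² − 68.08 V_DS + 14.9 = 0, giving V_DS = 0.238 V (the root below V_ov).
I_D = (14.9 − 0.238) / 15.5 = 0.946 mA.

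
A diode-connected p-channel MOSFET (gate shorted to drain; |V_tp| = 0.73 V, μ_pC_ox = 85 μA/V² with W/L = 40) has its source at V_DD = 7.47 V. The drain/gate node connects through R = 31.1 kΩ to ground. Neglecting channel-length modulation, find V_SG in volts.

With gate tied to drain, V_SG = V_SD ≥ V_SG − |V_tp|, so the device is in saturation.
k_p = μ_pC_ox · (W/L) = 3.4 mA/V².
KCL at the drain: ½ k_p (V_SG − |V_tp|)² = (V_DD − V_SG)/R.
Let x = V_SG − 0.73. Then 52.9 x² + x − 6.74 = 0, giving x = 0.348 V (positive root), so V_SG = 1.08 V.
I_D = (V_DD − V_SG)/R = (7.47 − 1.08) / 31.1 = 0.206 mA.

V_SG = 1.08 V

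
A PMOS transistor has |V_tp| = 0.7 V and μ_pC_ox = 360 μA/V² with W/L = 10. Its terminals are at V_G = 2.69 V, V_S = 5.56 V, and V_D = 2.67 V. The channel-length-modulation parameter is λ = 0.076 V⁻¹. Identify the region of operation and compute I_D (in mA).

V_SG = V_S − V_G = 5.56 − 2.69 = 2.87 V; V_SD = V_S − V_D = 5.56 − 2.67 = 2.89 V.
k_p = μ_pC_ox · (W/L) = 3.6 mA/V².
V_ov = V_SG − |V_tp| = 2.87 − 0.7 = 2.17 V.
Since V_SD = 2.89 V ≥ V_ov = 2.17 V, the device is in saturation.
I_D = ½ k_p V_ov² (1 + λ V_SD) = 0.5 × 3.6 × 2.17² × (1 + 0.076 × 2.89) = 10.3 mA.

Saturation; I_D = 10.3 mA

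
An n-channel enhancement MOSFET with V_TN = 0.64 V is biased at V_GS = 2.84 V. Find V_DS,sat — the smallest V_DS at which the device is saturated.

The boundary between triode and saturation is V_DS = V_GS − V_TN = V_ov.
V_ov = 2.84 − 0.64 = 2.2 V.

V_DS,sat = 2.20 V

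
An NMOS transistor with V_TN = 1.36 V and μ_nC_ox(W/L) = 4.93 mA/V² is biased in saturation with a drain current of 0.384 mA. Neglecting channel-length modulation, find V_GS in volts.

In saturation I_D = ½ k_n (V_GS − V_TN)², so V_GS − V_TN = √(2 I_D / k_n) = √(2 × 0.384 / 4.93) = 0.395 V.
V_GS = 1.36 + 0.395 = 1.75 V.

V_GS = 1.75 V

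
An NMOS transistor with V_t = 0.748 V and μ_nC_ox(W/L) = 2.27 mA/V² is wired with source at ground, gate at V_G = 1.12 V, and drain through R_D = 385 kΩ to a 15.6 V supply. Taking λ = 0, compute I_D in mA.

I_D = 0.0404 mA

V_GS = V_G = 1.12 V, so V_ov = 1.12 − 0.748 = 0.372 V.
Assume saturation: I_D = ½ k_n V_ov² = 0.5 × 2.27 × 0.372² = 0.157 mA, giving V_DS = V_DD − I_D R_D = 15.6 − 0.157 × 385 = -44.9 V.
But -44.9 V < V_ov = 0.372 V, so the device is actually in triode.
In triode I_D = k_n[V_ov V_DS − ½ V_DS²] and I_D = (V_DD − V_DS)/R_D. Equating: 437 V_DS² − 326.1 V_DS + 15.6 = 0, giving V_DS = 0.0514 V (the root below V_ov).
I_D = (15.6 − 0.0514) / 385 = 0.0404 mA.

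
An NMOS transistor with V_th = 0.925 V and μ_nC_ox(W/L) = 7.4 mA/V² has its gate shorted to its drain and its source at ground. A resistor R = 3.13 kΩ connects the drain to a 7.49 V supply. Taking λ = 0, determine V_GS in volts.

V_GS = 1.64 V

With gate tied to drain, V_GS = V_DS ≥ V_GS − V_th, so the device is in saturation.
KCL at the drain: ½ k_n (V_GS − V_th)² = (V_DD − V_GS)/R.
Let x = V_GS − 0.925. Then 11.6 x² + x − 6.565 = 0, giving x = 0.711 V (positive root), so V_GS = 1.64 V.
I_D = (V_DD − V_GS)/R = (7.49 − 1.64) / 3.13 = 1.87 mA.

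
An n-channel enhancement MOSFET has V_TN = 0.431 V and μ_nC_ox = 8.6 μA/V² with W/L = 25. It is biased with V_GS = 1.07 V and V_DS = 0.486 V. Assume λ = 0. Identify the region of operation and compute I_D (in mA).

k_n = μ_nC_ox · (W/L) = 0.215 mA/V².
V_ov = V_GS − V_TN = 1.07 − 0.431 = 0.639 V.
Since V_DS = 0.486 V < V_ov = 0.639 V, the device is in the triode region.
I_D = k_n [V_ov · V_DS − ½ V_DS²] = 0.215 × [0.639 × 0.486 − 0.5 × 0.486²] = 0.0414 mA.

Triode; I_D = 0.0414 mA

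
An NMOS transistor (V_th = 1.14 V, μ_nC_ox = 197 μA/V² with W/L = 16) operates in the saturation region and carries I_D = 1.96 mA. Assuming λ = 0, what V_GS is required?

V_GS = 2.26 V

k_n = μ_nC_ox · (W/L) = 3.152 mA/V².
In saturation I_D = ½ k_n (V_GS − V_th)², so V_GS − V_th = √(2 I_D / k_n) = √(2 × 1.96 / 3.152) = 1.12 V.
V_GS = 1.14 + 1.12 = 2.26 V.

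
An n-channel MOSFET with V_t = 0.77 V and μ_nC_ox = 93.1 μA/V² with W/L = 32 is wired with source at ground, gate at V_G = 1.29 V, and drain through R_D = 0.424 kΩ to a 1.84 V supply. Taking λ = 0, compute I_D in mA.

V_GS = V_G = 1.29 V, so V_ov = 1.29 − 0.77 = 0.52 V.
k_n = μ_nC_ox · (W/L) = 2.979 mA/V².
Assume saturation: I_D = ½ k_n V_ov² = 0.5 × 2.979 × 0.52² = 0.403 mA, giving V_DS = V_DD − I_D R_D = 1.84 − 0.403 × 0.424 = 1.67 V.
V_DS = 1.67 V ≥ V_ov = 0.52 V, confirming saturation.

I_D = 0.403 mA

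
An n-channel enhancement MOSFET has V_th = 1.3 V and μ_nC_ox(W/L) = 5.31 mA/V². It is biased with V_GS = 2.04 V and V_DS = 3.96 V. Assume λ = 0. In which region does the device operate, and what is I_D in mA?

Saturation; I_D = 1.45 mA

V_ov = V_GS − V_th = 2.04 − 1.3 = 0.74 V.
Since V_DS = 3.96 V ≥ V_ov = 0.74 V, the device is in saturation.
I_D = ½ k_n V_ov² = 0.5 × 5.31 × 0.74² = 1.45 mA.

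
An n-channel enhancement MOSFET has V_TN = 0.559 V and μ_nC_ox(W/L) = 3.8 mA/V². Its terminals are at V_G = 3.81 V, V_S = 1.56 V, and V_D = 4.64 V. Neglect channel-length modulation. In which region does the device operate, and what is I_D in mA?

V_GS = V_G − V_S = 3.81 − 1.56 = 2.25 V; V_DS = V_D − V_S = 4.64 − 1.56 = 3.08 V.
V_ov = V_GS − V_TN = 2.25 − 0.559 = 1.69 V.
Since V_DS = 3.08 V ≥ V_ov = 1.69 V, the device is in saturation.
I_D = ½ k_n V_ov² = 0.5 × 3.8 × 1.69² = 5.43 mA.

Saturation; I_D = 5.43 mA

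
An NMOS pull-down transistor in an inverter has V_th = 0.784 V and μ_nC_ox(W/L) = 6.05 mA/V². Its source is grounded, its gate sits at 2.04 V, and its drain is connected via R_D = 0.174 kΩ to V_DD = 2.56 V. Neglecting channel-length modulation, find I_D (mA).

I_D = 4.77 mA

V_GS = V_G = 2.04 V, so V_ov = 2.04 − 0.784 = 1.26 V.
Assume saturation: I_D = ½ k_n V_ov² = 0.5 × 6.05 × 1.26² = 4.77 mA, giving V_DS = V_DD − I_D R_D = 2.56 − 4.77 × 0.174 = 1.73 V.
V_DS = 1.73 V ≥ V_ov = 1.26 V, confirming saturation.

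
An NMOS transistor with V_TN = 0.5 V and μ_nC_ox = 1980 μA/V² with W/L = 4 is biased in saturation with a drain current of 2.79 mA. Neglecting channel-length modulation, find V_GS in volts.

V_GS = 1.34 V

k_n = μ_nC_ox · (W/L) = 7.92 mA/V².
In saturation I_D = ½ k_n (V_GS − V_TN)², so V_GS − V_TN = √(2 I_D / k_n) = √(2 × 2.79 / 7.92) = 0.839 V.
V_GS = 0.5 + 0.839 = 1.34 V.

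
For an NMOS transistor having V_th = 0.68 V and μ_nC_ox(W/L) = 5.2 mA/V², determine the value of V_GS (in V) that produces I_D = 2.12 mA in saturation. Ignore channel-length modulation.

V_GS = 1.58 V

In saturation I_D = ½ k_n (V_GS − V_th)², so V_GS − V_th = √(2 I_D / k_n) = √(2 × 2.12 / 5.2) = 0.903 V.
V_GS = 0.68 + 0.903 = 1.58 V.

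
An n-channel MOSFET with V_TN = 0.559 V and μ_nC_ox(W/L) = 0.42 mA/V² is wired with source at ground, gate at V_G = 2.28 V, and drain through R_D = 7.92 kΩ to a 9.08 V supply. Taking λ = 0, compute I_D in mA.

V_GS = V_G = 2.28 V, so V_ov = 2.28 − 0.559 = 1.72 V.
Assume saturation: I_D = ½ k_n V_ov² = 0.5 × 0.42 × 1.72² = 0.622 mA, giving V_DS = V_DD − I_D R_D = 9.08 − 0.622 × 7.92 = 4.15 V.
V_DS = 4.15 V ≥ V_ov = 1.72 V, confirming saturation.

I_D = 0.622 mA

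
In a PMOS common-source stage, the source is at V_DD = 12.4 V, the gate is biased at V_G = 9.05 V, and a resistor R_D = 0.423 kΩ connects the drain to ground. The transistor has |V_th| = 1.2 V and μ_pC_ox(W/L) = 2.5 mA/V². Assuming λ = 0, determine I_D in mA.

I_D = 5.78 mA

V_SG = V_DD − V_G = 12.4 − 9.05 = 3.35 V, so V_ov = 3.35 − 1.2 = 2.15 V.
Assume saturation: I_D = ½ k_p V_ov² = 0.5 × 2.5 × 2.15² = 5.78 mA, giving V_SD = V_DD − I_D R_D = 12.4 − 5.78 × 0.423 = 9.96 V.
V_SD = 9.96 V ≥ V_ov = 2.15 V, confirming saturation.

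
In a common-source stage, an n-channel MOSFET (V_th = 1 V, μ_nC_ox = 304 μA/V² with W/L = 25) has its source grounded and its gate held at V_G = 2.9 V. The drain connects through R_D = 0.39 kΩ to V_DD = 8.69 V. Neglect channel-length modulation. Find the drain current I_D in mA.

I_D = 13.7 mA

V_GS = V_G = 2.9 V, so V_ov = 2.9 − 1 = 1.9 V.
k_n = μ_nC_ox · (W/L) = 7.6 mA/V².
Assume saturation: I_D = ½ k_n V_ov² = 0.5 × 7.6 × 1.9² = 13.7 mA, giving V_DS = V_DD − I_D R_D = 8.69 − 13.7 × 0.39 = 3.34 V.
V_DS = 3.34 V ≥ V_ov = 1.9 V, confirming saturation.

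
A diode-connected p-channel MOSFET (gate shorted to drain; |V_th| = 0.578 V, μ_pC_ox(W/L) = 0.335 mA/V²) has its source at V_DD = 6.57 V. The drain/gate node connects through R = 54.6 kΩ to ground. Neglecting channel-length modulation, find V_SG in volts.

With gate tied to drain, V_SG = V_SD ≥ V_SG − |V_th|, so the device is in saturation.
KCL at the drain: ½ k_p (V_SG − |V_th|)² = (V_DD − V_SG)/R.
Let x = V_SG − 0.578. Then 9.15 x² + x − 5.992 = 0, giving x = 0.757 V (positive root), so V_SG = 1.33 V.
I_D = (V_DD − V_SG)/R = (6.57 − 1.33) / 54.6 = 0.0959 mA.

V_SG = 1.33 V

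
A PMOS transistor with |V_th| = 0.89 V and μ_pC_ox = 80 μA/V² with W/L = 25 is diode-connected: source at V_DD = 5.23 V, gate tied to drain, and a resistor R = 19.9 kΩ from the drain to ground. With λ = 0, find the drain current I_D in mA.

I_D = 0.196 mA

With gate tied to drain, V_SG = V_SD ≥ V_SG − |V_th|, so the device is in saturation.
k_p = μ_pC_ox · (W/L) = 2 mA/V².
KCL at the drain: ½ k_p (V_SG − |V_th|)² = (V_DD − V_SG)/R.
Let x = V_SG − 0.89. Then 19.9 x² + x − 4.34 = 0, giving x = 0.443 V (positive root), so V_SG = 1.33 V.
I_D = (V_DD − V_SG)/R = (5.23 − 1.33) / 19.9 = 0.196 mA.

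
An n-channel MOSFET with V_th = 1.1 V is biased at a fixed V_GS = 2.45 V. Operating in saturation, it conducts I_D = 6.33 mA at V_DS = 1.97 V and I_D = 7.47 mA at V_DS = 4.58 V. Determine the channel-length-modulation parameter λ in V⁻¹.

With V_GS fixed, I_D ∝ (1 + λ V_DS) in saturation, so I_D2/I_D1 = (1 + λ V_DS2)/(1 + λ V_DS1).
7.47/6.33 = 1.18 = (1 + 4.58 λ)/(1 + 1.97 λ).
Solving: λ (I_D1 V_DS2 − I_D2 V_DS1) = I_D2 − I_D1, so λ = (7.47 − 6.33) / (6.33 × 4.58 − 7.47 × 1.97) = 1.14 / 14.3 = 0.0799 V⁻¹.

λ = 0.0799 V⁻¹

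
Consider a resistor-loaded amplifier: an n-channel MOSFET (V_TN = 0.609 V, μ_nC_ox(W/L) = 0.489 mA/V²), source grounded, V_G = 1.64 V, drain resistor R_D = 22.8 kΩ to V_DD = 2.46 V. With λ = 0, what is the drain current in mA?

V_GS = V_G = 1.64 V, so V_ov = 1.64 − 0.609 = 1.03 V.
Assume saturation: I_D = ½ k_n V_ov² = 0.5 × 0.489 × 1.03² = 0.26 mA, giving V_DS = V_DD − I_D R_D = 2.46 − 0.26 × 22.8 = -3.47 V.
But -3.47 V < V_ov = 1.03 V, so the device is actually in triode.
In triode I_D = k_n[V_ov V_DS − ½ V_DS²] and I_D = (V_DD − V_DS)/R_D. Equating: 5.57 V_DS² − 12.49 V_DS + 2.46 = 0, giving V_DS = 0.218 V (the root below V_ov).
I_D = (2.46 − 0.218) / 22.8 = 0.0983 mA.

I_D = 0.0983 mA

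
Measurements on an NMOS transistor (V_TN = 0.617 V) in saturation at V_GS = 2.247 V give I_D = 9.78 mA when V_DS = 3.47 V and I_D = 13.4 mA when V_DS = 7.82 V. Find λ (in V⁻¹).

λ = 0.121 V⁻¹

With V_GS fixed, I_D ∝ (1 + λ V_DS) in saturation, so I_D2/I_D1 = (1 + λ V_DS2)/(1 + λ V_DS1).
13.4/9.78 = 1.37 = (1 + 7.82 λ)/(1 + 3.47 λ).
Solving: λ (I_D1 V_DS2 − I_D2 V_DS1) = I_D2 − I_D1, so λ = (13.4 − 9.78) / (9.78 × 7.82 − 13.4 × 3.47) = 3.62 / 30 = 0.121 V⁻¹.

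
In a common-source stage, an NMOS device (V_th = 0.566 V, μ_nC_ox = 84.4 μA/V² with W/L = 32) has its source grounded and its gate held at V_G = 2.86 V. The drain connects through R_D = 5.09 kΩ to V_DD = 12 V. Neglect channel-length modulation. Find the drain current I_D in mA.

V_GS = V_G = 2.86 V, so V_ov = 2.86 − 0.566 = 2.29 V.
k_n = μ_nC_ox · (W/L) = 2.701 mA/V².
Assume saturation: I_D = ½ k_n V_ov² = 0.5 × 2.701 × 2.29² = 7.11 mA, giving V_DS = V_DD − I_D R_D = 12 − 7.11 × 5.09 = -24.2 V.
But -24.2 V < V_ov = 2.29 V, so the device is actually in triode.
In triode I_D = k_n[V_ov V_DS − ½ V_DS²] and I_D = (V_DD − V_DS)/R_D. Equating: 6.87 V_DS² − 32.54 V_DS + 12 = 0, giving V_DS = 0.403 V (the root below V_ov).
I_D = (12 − 0.403) / 5.09 = 2.28 mA.

I_D = 2.28 mA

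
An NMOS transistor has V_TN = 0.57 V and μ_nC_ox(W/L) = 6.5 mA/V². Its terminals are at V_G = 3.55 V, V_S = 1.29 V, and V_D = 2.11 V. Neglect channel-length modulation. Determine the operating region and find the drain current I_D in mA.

V_GS = V_G − V_S = 3.55 − 1.29 = 2.26 V; V_DS = V_D − V_S = 2.11 − 1.29 = 0.82 V.
V_ov = V_GS − V_TN = 2.26 − 0.57 = 1.69 V.
Since V_DS = 0.82 V < V_ov = 1.69 V, the device is in the triode region.
I_D = k_n [V_ov · V_DS − ½ V_DS²] = 6.5 × [1.69 × 0.82 − 0.5 × 0.82²] = 6.82 mA.

Triode; I_D = 6.82 mA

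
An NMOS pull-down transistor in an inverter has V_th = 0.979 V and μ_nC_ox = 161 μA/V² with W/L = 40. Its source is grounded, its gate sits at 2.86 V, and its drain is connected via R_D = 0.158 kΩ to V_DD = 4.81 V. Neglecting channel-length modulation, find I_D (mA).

I_D = 11.4 mA

V_GS = V_G = 2.86 V, so V_ov = 2.86 − 0.979 = 1.88 V.
k_n = μ_nC_ox · (W/L) = 6.44 mA/V².
Assume saturation: I_D = ½ k_n V_ov² = 0.5 × 6.44 × 1.88² = 11.4 mA, giving V_DS = V_DD − I_D R_D = 4.81 − 11.4 × 0.158 = 3.01 V.
V_DS = 3.01 V ≥ V_ov = 1.88 V, confirming saturation.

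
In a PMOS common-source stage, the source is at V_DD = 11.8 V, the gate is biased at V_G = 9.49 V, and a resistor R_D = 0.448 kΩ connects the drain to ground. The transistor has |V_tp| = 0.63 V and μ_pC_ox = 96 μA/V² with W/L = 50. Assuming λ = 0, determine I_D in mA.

I_D = 6.77 mA

V_SG = V_DD − V_G = 11.8 − 9.49 = 2.31 V, so V_ov = 2.31 − 0.63 = 1.68 V.
k_p = μ_pC_ox · (W/L) = 4.8 mA/V².
Assume saturation: I_D = ½ k_p V_ov² = 0.5 × 4.8 × 1.68² = 6.77 mA, giving V_SD = V_DD − I_D R_D = 11.8 − 6.77 × 0.448 = 8.77 V.
V_SD = 8.77 V ≥ V_ov = 1.68 V, confirming saturation.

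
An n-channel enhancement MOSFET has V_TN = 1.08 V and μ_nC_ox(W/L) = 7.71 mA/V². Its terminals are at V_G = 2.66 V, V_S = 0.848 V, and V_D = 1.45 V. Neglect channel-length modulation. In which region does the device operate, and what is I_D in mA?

V_GS = V_G − V_S = 2.66 − 0.848 = 1.81 V; V_DS = V_D − V_S = 1.45 − 0.848 = 0.602 V.
V_ov = V_GS − V_TN = 1.81 − 1.08 = 0.732 V.
Since V_DS = 0.602 V < V_ov = 0.732 V, the device is in the triode region.
I_D = k_n [V_ov · V_DS − ½ V_DS²] = 7.71 × [0.732 × 0.602 − 0.5 × 0.602²] = 2 mA.

Triode; I_D = 2.00 mA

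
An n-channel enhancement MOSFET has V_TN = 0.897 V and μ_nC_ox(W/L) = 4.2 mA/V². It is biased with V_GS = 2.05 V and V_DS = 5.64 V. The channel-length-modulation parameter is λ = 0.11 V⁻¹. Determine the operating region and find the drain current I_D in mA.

Saturation; I_D = 4.52 mA

V_ov = V_GS − V_TN = 2.05 − 0.897 = 1.15 V.
Since V_DS = 5.64 V ≥ V_ov = 1.15 V, the device is in saturation.
I_D = ½ k_n V_ov² (1 + λ V_DS) = 0.5 × 4.2 × 1.15² × (1 + 0.11 × 5.64) = 4.52 mA.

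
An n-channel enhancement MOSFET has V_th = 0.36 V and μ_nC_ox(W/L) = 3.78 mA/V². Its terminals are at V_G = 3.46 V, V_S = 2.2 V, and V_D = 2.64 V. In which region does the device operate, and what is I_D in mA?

V_GS = V_G − V_S = 3.46 − 2.2 = 1.26 V; V_DS = V_D − V_S = 2.64 − 2.2 = 0.44 V.
V_ov = V_GS − V_th = 1.26 − 0.36 = 0.9 V.
Since V_DS = 0.44 V < V_ov = 0.9 V, the device is in the triode region.
I_D = k_n [V_ov · V_DS − ½ V_DS²] = 3.78 × [0.9 × 0.44 − 0.5 × 0.44²] = 1.13 mA.

Triode; I_D = 1.13 mA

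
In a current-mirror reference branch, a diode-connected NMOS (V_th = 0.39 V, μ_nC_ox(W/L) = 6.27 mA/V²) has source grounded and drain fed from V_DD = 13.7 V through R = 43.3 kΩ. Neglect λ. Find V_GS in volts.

V_GS = 0.699 V

With gate tied to drain, V_GS = V_DS ≥ V_GS − V_th, so the device is in saturation.
KCL at the drain: ½ k_n (V_GS − V_th)² = (V_DD − V_GS)/R.
Let x = V_GS − 0.39. Then 136 x² + x − 13.31 = 0, giving x = 0.309 V (positive root), so V_GS = 0.699 V.
I_D = (V_DD − V_GS)/R = (13.7 − 0.699) / 43.3 = 0.3 mA.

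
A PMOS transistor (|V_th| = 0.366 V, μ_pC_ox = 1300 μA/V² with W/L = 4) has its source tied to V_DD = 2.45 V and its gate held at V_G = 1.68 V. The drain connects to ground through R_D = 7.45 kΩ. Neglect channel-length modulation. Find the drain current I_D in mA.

V_SG = V_DD − V_G = 2.45 − 1.68 = 0.77 V, so V_ov = 0.77 − 0.366 = 0.404 V.
k_p = μ_pC_ox · (W/L) = 5.2 mA/V².
Assume saturation: I_D = ½ k_p V_ov² = 0.5 × 5.2 × 0.404² = 0.424 mA, giving V_SD = V_DD − I_D R_D = 2.45 − 0.424 × 7.45 = -0.711 V.
But -0.711 V < V_ov = 0.404 V, so the device is actually in triode.
In triode I_D = k_p[V_ov V_SD − ½ V_SD²] and I_D = (V_DD − V_SD)/R_D. Equating: 19.4 V_SD² − 16.65 V_SD + 2.45 = 0, giving V_SD = 0.188 V (the root below V_ov).
I_D = (2.45 − 0.188) / 7.45 = 0.304 mA.

I_D = 0.304 mA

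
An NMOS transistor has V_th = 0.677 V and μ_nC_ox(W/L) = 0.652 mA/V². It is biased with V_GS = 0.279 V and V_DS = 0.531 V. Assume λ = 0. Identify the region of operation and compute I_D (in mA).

Cutoff; I_D = 0 mA

V_GS = 0.279 V < V_th = 0.677 V, so the transistor is in cutoff.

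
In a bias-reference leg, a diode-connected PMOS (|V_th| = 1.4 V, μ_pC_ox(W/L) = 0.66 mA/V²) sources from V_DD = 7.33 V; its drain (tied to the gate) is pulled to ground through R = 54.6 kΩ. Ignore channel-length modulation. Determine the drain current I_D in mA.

With gate tied to drain, V_SG = V_SD ≥ V_SG − |V_th|, so the device is in saturation.
KCL at the drain: ½ k_p (V_SG − |V_th|)² = (V_DD − V_SG)/R.
Let x = V_SG − 1.4. Then 18 x² + x − 5.93 = 0, giving x = 0.547 V (positive root), so V_SG = 1.95 V.
I_D = (V_DD − V_SG)/R = (7.33 − 1.95) / 54.6 = 0.0986 mA.

I_D = 0.0986 mA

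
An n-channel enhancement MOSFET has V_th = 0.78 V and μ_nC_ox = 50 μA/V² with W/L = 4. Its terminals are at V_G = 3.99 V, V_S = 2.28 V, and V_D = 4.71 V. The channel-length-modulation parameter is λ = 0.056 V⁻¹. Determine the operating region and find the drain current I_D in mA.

Saturation; I_D = 0.0983 mA

V_GS = V_G − V_S = 3.99 − 2.28 = 1.71 V; V_DS = V_D − V_S = 4.71 − 2.28 = 2.43 V.
k_n = μ_nC_ox · (W/L) = 0.2 mA/V².
V_ov = V_GS − V_th = 1.71 − 0.78 = 0.93 V.
Since V_DS = 2.43 V ≥ V_ov = 0.93 V, the device is in saturation.
I_D = ½ k_n V_ov² (1 + λ V_DS) = 0.5 × 0.2 × 0.93² × (1 + 0.056 × 2.43) = 0.0983 mA.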